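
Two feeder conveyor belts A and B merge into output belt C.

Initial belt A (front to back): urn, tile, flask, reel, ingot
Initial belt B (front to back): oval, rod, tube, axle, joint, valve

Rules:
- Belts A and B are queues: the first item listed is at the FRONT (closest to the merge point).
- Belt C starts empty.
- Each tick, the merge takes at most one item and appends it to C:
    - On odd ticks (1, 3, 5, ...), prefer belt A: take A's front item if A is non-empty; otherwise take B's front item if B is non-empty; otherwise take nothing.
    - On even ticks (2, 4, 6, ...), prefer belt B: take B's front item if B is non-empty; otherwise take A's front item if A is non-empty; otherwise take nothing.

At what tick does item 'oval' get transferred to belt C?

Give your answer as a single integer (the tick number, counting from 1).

Tick 1: prefer A, take urn from A; A=[tile,flask,reel,ingot] B=[oval,rod,tube,axle,joint,valve] C=[urn]
Tick 2: prefer B, take oval from B; A=[tile,flask,reel,ingot] B=[rod,tube,axle,joint,valve] C=[urn,oval]

Answer: 2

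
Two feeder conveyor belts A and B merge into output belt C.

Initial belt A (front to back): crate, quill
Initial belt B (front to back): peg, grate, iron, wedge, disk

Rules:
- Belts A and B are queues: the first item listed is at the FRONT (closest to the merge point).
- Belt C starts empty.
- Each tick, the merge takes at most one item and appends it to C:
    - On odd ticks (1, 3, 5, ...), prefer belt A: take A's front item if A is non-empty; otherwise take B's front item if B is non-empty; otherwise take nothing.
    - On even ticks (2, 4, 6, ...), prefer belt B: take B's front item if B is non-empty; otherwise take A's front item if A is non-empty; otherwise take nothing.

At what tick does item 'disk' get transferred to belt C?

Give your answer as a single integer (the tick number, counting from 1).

Tick 1: prefer A, take crate from A; A=[quill] B=[peg,grate,iron,wedge,disk] C=[crate]
Tick 2: prefer B, take peg from B; A=[quill] B=[grate,iron,wedge,disk] C=[crate,peg]
Tick 3: prefer A, take quill from A; A=[-] B=[grate,iron,wedge,disk] C=[crate,peg,quill]
Tick 4: prefer B, take grate from B; A=[-] B=[iron,wedge,disk] C=[crate,peg,quill,grate]
Tick 5: prefer A, take iron from B; A=[-] B=[wedge,disk] C=[crate,peg,quill,grate,iron]
Tick 6: prefer B, take wedge from B; A=[-] B=[disk] C=[crate,peg,quill,grate,iron,wedge]
Tick 7: prefer A, take disk from B; A=[-] B=[-] C=[crate,peg,quill,grate,iron,wedge,disk]

Answer: 7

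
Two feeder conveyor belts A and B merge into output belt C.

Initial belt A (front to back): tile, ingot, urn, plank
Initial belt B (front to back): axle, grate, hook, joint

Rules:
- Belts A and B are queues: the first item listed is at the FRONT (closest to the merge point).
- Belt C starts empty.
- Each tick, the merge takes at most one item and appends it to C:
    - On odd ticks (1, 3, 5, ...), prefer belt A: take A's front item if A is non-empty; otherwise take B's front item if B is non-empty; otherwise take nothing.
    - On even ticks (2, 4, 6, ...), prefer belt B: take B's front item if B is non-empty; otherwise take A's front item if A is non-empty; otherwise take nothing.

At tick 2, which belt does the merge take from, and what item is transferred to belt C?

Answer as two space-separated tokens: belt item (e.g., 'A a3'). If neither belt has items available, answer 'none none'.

Answer: B axle

Derivation:
Tick 1: prefer A, take tile from A; A=[ingot,urn,plank] B=[axle,grate,hook,joint] C=[tile]
Tick 2: prefer B, take axle from B; A=[ingot,urn,plank] B=[grate,hook,joint] C=[tile,axle]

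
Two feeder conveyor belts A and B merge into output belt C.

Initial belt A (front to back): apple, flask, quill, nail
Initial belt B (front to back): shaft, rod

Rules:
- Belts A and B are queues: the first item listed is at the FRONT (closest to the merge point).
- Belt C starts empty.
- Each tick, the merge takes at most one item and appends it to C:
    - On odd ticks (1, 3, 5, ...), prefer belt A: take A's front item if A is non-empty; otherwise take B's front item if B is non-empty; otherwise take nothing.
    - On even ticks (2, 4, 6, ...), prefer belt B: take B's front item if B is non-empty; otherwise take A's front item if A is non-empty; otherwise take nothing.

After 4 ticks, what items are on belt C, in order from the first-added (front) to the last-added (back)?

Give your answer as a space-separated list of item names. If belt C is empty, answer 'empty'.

Answer: apple shaft flask rod

Derivation:
Tick 1: prefer A, take apple from A; A=[flask,quill,nail] B=[shaft,rod] C=[apple]
Tick 2: prefer B, take shaft from B; A=[flask,quill,nail] B=[rod] C=[apple,shaft]
Tick 3: prefer A, take flask from A; A=[quill,nail] B=[rod] C=[apple,shaft,flask]
Tick 4: prefer B, take rod from B; A=[quill,nail] B=[-] C=[apple,shaft,flask,rod]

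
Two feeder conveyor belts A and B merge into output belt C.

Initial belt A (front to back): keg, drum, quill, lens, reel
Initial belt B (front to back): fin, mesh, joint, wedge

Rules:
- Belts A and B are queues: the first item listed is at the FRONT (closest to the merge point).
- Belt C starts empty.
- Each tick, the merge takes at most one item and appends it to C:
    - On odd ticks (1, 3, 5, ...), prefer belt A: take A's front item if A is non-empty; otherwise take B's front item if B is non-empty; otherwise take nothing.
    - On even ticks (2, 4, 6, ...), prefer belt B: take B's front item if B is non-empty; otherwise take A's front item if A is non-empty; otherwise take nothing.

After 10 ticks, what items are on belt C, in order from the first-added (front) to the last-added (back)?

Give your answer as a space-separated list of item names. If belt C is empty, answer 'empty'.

Tick 1: prefer A, take keg from A; A=[drum,quill,lens,reel] B=[fin,mesh,joint,wedge] C=[keg]
Tick 2: prefer B, take fin from B; A=[drum,quill,lens,reel] B=[mesh,joint,wedge] C=[keg,fin]
Tick 3: prefer A, take drum from A; A=[quill,lens,reel] B=[mesh,joint,wedge] C=[keg,fin,drum]
Tick 4: prefer B, take mesh from B; A=[quill,lens,reel] B=[joint,wedge] C=[keg,fin,drum,mesh]
Tick 5: prefer A, take quill from A; A=[lens,reel] B=[joint,wedge] C=[keg,fin,drum,mesh,quill]
Tick 6: prefer B, take joint from B; A=[lens,reel] B=[wedge] C=[keg,fin,drum,mesh,quill,joint]
Tick 7: prefer A, take lens from A; A=[reel] B=[wedge] C=[keg,fin,drum,mesh,quill,joint,lens]
Tick 8: prefer B, take wedge from B; A=[reel] B=[-] C=[keg,fin,drum,mesh,quill,joint,lens,wedge]
Tick 9: prefer A, take reel from A; A=[-] B=[-] C=[keg,fin,drum,mesh,quill,joint,lens,wedge,reel]
Tick 10: prefer B, both empty, nothing taken; A=[-] B=[-] C=[keg,fin,drum,mesh,quill,joint,lens,wedge,reel]

Answer: keg fin drum mesh quill joint lens wedge reel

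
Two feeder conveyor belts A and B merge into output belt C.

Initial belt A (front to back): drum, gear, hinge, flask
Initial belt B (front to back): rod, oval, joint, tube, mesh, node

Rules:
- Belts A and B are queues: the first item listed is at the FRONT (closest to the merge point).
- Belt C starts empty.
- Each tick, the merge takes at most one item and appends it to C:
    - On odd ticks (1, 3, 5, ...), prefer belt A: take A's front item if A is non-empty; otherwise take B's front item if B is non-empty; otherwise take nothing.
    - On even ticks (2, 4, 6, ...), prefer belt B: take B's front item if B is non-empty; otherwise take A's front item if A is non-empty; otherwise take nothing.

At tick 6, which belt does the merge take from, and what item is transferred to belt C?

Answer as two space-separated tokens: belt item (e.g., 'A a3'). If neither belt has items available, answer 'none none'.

Answer: B joint

Derivation:
Tick 1: prefer A, take drum from A; A=[gear,hinge,flask] B=[rod,oval,joint,tube,mesh,node] C=[drum]
Tick 2: prefer B, take rod from B; A=[gear,hinge,flask] B=[oval,joint,tube,mesh,node] C=[drum,rod]
Tick 3: prefer A, take gear from A; A=[hinge,flask] B=[oval,joint,tube,mesh,node] C=[drum,rod,gear]
Tick 4: prefer B, take oval from B; A=[hinge,flask] B=[joint,tube,mesh,node] C=[drum,rod,gear,oval]
Tick 5: prefer A, take hinge from A; A=[flask] B=[joint,tube,mesh,node] C=[drum,rod,gear,oval,hinge]
Tick 6: prefer B, take joint from B; A=[flask] B=[tube,mesh,node] C=[drum,rod,gear,oval,hinge,joint]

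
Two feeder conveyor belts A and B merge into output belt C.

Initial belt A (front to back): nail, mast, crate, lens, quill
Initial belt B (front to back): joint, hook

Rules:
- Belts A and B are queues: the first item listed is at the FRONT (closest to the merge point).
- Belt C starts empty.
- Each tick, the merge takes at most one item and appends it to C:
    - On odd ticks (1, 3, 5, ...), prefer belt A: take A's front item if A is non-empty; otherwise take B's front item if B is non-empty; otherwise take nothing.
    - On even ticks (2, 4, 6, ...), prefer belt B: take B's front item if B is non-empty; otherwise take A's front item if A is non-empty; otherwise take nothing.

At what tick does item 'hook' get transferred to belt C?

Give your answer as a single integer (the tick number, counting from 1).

Tick 1: prefer A, take nail from A; A=[mast,crate,lens,quill] B=[joint,hook] C=[nail]
Tick 2: prefer B, take joint from B; A=[mast,crate,lens,quill] B=[hook] C=[nail,joint]
Tick 3: prefer A, take mast from A; A=[crate,lens,quill] B=[hook] C=[nail,joint,mast]
Tick 4: prefer B, take hook from B; A=[crate,lens,quill] B=[-] C=[nail,joint,mast,hook]

Answer: 4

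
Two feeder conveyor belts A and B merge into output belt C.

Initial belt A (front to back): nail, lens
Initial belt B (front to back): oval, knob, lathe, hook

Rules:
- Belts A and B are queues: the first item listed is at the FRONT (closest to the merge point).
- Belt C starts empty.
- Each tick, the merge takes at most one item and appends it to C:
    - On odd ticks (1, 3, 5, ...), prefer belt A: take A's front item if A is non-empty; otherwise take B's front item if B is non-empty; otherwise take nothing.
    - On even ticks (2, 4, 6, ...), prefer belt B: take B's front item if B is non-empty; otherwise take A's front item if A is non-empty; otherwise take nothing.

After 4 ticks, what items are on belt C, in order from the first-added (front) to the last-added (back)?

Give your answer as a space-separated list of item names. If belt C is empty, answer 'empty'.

Answer: nail oval lens knob

Derivation:
Tick 1: prefer A, take nail from A; A=[lens] B=[oval,knob,lathe,hook] C=[nail]
Tick 2: prefer B, take oval from B; A=[lens] B=[knob,lathe,hook] C=[nail,oval]
Tick 3: prefer A, take lens from A; A=[-] B=[knob,lathe,hook] C=[nail,oval,lens]
Tick 4: prefer B, take knob from B; A=[-] B=[lathe,hook] C=[nail,oval,lens,knob]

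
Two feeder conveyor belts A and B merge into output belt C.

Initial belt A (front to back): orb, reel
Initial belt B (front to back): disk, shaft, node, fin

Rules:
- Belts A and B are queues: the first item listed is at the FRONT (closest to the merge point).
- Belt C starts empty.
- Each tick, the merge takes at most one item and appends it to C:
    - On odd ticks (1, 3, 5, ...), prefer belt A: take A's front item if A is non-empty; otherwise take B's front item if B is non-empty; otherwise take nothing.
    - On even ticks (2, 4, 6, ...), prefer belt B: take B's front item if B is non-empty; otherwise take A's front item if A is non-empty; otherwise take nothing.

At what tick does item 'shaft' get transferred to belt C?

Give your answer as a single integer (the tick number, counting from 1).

Tick 1: prefer A, take orb from A; A=[reel] B=[disk,shaft,node,fin] C=[orb]
Tick 2: prefer B, take disk from B; A=[reel] B=[shaft,node,fin] C=[orb,disk]
Tick 3: prefer A, take reel from A; A=[-] B=[shaft,node,fin] C=[orb,disk,reel]
Tick 4: prefer B, take shaft from B; A=[-] B=[node,fin] C=[orb,disk,reel,shaft]

Answer: 4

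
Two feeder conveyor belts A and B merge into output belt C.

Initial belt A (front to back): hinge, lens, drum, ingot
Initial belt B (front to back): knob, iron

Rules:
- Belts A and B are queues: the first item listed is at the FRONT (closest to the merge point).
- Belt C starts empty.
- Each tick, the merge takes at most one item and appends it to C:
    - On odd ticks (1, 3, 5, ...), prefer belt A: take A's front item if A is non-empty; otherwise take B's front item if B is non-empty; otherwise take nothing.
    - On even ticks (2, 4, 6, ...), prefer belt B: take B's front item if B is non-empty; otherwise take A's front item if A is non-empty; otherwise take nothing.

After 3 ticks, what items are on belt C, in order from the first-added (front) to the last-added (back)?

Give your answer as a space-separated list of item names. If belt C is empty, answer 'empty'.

Tick 1: prefer A, take hinge from A; A=[lens,drum,ingot] B=[knob,iron] C=[hinge]
Tick 2: prefer B, take knob from B; A=[lens,drum,ingot] B=[iron] C=[hinge,knob]
Tick 3: prefer A, take lens from A; A=[drum,ingot] B=[iron] C=[hinge,knob,lens]

Answer: hinge knob lens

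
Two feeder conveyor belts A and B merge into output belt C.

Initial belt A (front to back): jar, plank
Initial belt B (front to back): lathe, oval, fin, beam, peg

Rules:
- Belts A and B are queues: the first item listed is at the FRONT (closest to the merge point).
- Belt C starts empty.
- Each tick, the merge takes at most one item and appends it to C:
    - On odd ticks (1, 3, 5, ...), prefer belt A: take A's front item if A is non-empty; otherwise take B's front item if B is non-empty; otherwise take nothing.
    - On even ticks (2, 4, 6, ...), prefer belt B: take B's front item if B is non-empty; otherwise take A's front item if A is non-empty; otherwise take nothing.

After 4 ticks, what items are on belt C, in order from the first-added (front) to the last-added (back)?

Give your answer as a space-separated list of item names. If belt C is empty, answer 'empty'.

Answer: jar lathe plank oval

Derivation:
Tick 1: prefer A, take jar from A; A=[plank] B=[lathe,oval,fin,beam,peg] C=[jar]
Tick 2: prefer B, take lathe from B; A=[plank] B=[oval,fin,beam,peg] C=[jar,lathe]
Tick 3: prefer A, take plank from A; A=[-] B=[oval,fin,beam,peg] C=[jar,lathe,plank]
Tick 4: prefer B, take oval from B; A=[-] B=[fin,beam,peg] C=[jar,lathe,plank,oval]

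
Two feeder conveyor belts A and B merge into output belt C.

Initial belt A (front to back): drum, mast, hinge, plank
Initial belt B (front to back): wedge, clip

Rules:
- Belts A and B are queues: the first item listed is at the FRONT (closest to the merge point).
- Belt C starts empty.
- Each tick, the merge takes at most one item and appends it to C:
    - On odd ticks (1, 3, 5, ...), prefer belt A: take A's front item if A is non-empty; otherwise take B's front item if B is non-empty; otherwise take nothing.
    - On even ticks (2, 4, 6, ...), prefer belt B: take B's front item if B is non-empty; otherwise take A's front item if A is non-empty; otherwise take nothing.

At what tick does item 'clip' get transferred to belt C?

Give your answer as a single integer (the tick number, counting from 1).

Answer: 4

Derivation:
Tick 1: prefer A, take drum from A; A=[mast,hinge,plank] B=[wedge,clip] C=[drum]
Tick 2: prefer B, take wedge from B; A=[mast,hinge,plank] B=[clip] C=[drum,wedge]
Tick 3: prefer A, take mast from A; A=[hinge,plank] B=[clip] C=[drum,wedge,mast]
Tick 4: prefer B, take clip from B; A=[hinge,plank] B=[-] C=[drum,wedge,mast,clip]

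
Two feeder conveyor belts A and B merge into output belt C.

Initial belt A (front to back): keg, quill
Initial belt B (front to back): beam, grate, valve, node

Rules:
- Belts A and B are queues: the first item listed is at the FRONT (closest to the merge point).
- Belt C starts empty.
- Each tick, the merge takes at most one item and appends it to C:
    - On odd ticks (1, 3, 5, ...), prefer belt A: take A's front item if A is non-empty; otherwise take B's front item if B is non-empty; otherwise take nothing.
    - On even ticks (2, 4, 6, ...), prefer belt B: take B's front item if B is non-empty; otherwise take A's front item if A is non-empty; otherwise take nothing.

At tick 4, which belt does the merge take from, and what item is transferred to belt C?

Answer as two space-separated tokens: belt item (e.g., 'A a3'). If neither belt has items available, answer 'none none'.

Answer: B grate

Derivation:
Tick 1: prefer A, take keg from A; A=[quill] B=[beam,grate,valve,node] C=[keg]
Tick 2: prefer B, take beam from B; A=[quill] B=[grate,valve,node] C=[keg,beam]
Tick 3: prefer A, take quill from A; A=[-] B=[grate,valve,node] C=[keg,beam,quill]
Tick 4: prefer B, take grate from B; A=[-] B=[valve,node] C=[keg,beam,quill,grate]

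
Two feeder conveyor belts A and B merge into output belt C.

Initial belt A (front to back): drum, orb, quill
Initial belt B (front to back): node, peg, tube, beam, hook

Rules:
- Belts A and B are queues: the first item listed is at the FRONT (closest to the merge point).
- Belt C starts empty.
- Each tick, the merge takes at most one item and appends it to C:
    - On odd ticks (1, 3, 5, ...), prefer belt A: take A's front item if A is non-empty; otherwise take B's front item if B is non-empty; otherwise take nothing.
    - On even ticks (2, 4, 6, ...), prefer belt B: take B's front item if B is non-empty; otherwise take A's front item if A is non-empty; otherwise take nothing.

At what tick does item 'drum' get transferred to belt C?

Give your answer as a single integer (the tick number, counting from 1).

Answer: 1

Derivation:
Tick 1: prefer A, take drum from A; A=[orb,quill] B=[node,peg,tube,beam,hook] C=[drum]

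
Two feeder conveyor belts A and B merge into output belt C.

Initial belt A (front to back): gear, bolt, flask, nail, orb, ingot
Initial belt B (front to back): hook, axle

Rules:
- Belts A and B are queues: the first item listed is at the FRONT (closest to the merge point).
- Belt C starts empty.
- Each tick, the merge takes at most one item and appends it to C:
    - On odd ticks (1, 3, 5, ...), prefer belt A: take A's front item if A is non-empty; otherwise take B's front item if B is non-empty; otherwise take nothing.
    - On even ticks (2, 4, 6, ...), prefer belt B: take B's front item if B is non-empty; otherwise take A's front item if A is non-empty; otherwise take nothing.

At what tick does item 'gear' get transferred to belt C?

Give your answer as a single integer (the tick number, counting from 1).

Tick 1: prefer A, take gear from A; A=[bolt,flask,nail,orb,ingot] B=[hook,axle] C=[gear]

Answer: 1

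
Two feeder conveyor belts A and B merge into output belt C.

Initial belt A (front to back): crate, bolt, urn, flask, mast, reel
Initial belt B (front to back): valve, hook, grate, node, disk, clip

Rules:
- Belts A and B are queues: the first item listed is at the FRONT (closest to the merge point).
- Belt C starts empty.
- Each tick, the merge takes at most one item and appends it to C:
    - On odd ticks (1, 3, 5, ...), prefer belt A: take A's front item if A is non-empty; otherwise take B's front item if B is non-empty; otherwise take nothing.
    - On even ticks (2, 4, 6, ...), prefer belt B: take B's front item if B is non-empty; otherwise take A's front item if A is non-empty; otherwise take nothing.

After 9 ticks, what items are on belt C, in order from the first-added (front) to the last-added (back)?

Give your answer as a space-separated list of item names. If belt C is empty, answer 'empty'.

Answer: crate valve bolt hook urn grate flask node mast

Derivation:
Tick 1: prefer A, take crate from A; A=[bolt,urn,flask,mast,reel] B=[valve,hook,grate,node,disk,clip] C=[crate]
Tick 2: prefer B, take valve from B; A=[bolt,urn,flask,mast,reel] B=[hook,grate,node,disk,clip] C=[crate,valve]
Tick 3: prefer A, take bolt from A; A=[urn,flask,mast,reel] B=[hook,grate,node,disk,clip] C=[crate,valve,bolt]
Tick 4: prefer B, take hook from B; A=[urn,flask,mast,reel] B=[grate,node,disk,clip] C=[crate,valve,bolt,hook]
Tick 5: prefer A, take urn from A; A=[flask,mast,reel] B=[grate,node,disk,clip] C=[crate,valve,bolt,hook,urn]
Tick 6: prefer B, take grate from B; A=[flask,mast,reel] B=[node,disk,clip] C=[crate,valve,bolt,hook,urn,grate]
Tick 7: prefer A, take flask from A; A=[mast,reel] B=[node,disk,clip] C=[crate,valve,bolt,hook,urn,grate,flask]
Tick 8: prefer B, take node from B; A=[mast,reel] B=[disk,clip] C=[crate,valve,bolt,hook,urn,grate,flask,node]
Tick 9: prefer A, take mast from A; A=[reel] B=[disk,clip] C=[crate,valve,bolt,hook,urn,grate,flask,node,mast]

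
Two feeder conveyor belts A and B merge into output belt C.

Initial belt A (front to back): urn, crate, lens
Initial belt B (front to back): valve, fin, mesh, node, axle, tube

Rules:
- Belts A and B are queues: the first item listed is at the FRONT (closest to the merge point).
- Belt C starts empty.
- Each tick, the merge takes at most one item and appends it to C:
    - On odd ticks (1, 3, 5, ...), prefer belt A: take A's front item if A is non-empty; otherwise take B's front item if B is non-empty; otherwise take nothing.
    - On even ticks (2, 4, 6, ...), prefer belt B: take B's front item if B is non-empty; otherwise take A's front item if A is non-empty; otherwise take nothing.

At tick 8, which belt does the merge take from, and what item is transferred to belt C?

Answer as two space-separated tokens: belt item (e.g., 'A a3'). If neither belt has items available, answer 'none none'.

Tick 1: prefer A, take urn from A; A=[crate,lens] B=[valve,fin,mesh,node,axle,tube] C=[urn]
Tick 2: prefer B, take valve from B; A=[crate,lens] B=[fin,mesh,node,axle,tube] C=[urn,valve]
Tick 3: prefer A, take crate from A; A=[lens] B=[fin,mesh,node,axle,tube] C=[urn,valve,crate]
Tick 4: prefer B, take fin from B; A=[lens] B=[mesh,node,axle,tube] C=[urn,valve,crate,fin]
Tick 5: prefer A, take lens from A; A=[-] B=[mesh,node,axle,tube] C=[urn,valve,crate,fin,lens]
Tick 6: prefer B, take mesh from B; A=[-] B=[node,axle,tube] C=[urn,valve,crate,fin,lens,mesh]
Tick 7: prefer A, take node from B; A=[-] B=[axle,tube] C=[urn,valve,crate,fin,lens,mesh,node]
Tick 8: prefer B, take axle from B; A=[-] B=[tube] C=[urn,valve,crate,fin,lens,mesh,node,axle]

Answer: B axle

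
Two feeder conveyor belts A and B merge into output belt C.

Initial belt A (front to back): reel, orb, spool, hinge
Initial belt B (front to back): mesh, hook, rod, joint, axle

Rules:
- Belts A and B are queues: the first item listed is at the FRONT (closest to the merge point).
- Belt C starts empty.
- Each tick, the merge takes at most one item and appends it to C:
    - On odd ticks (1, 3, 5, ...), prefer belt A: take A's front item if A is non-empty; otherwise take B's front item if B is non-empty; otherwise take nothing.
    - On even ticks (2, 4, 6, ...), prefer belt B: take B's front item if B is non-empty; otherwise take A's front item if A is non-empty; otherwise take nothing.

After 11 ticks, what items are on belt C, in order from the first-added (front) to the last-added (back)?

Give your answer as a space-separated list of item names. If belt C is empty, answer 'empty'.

Tick 1: prefer A, take reel from A; A=[orb,spool,hinge] B=[mesh,hook,rod,joint,axle] C=[reel]
Tick 2: prefer B, take mesh from B; A=[orb,spool,hinge] B=[hook,rod,joint,axle] C=[reel,mesh]
Tick 3: prefer A, take orb from A; A=[spool,hinge] B=[hook,rod,joint,axle] C=[reel,mesh,orb]
Tick 4: prefer B, take hook from B; A=[spool,hinge] B=[rod,joint,axle] C=[reel,mesh,orb,hook]
Tick 5: prefer A, take spool from A; A=[hinge] B=[rod,joint,axle] C=[reel,mesh,orb,hook,spool]
Tick 6: prefer B, take rod from B; A=[hinge] B=[joint,axle] C=[reel,mesh,orb,hook,spool,rod]
Tick 7: prefer A, take hinge from A; A=[-] B=[joint,axle] C=[reel,mesh,orb,hook,spool,rod,hinge]
Tick 8: prefer B, take joint from B; A=[-] B=[axle] C=[reel,mesh,orb,hook,spool,rod,hinge,joint]
Tick 9: prefer A, take axle from B; A=[-] B=[-] C=[reel,mesh,orb,hook,spool,rod,hinge,joint,axle]
Tick 10: prefer B, both empty, nothing taken; A=[-] B=[-] C=[reel,mesh,orb,hook,spool,rod,hinge,joint,axle]
Tick 11: prefer A, both empty, nothing taken; A=[-] B=[-] C=[reel,mesh,orb,hook,spool,rod,hinge,joint,axle]

Answer: reel mesh orb hook spool rod hinge joint axle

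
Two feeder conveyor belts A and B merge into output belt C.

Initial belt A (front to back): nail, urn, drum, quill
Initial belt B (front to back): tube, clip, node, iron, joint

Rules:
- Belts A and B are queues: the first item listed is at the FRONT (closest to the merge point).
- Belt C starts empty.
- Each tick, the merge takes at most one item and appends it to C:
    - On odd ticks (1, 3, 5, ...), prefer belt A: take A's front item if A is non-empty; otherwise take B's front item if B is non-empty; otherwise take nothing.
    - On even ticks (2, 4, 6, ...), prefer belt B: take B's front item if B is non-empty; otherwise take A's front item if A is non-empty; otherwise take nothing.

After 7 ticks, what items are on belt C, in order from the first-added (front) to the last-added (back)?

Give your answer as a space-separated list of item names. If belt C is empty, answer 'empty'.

Tick 1: prefer A, take nail from A; A=[urn,drum,quill] B=[tube,clip,node,iron,joint] C=[nail]
Tick 2: prefer B, take tube from B; A=[urn,drum,quill] B=[clip,node,iron,joint] C=[nail,tube]
Tick 3: prefer A, take urn from A; A=[drum,quill] B=[clip,node,iron,joint] C=[nail,tube,urn]
Tick 4: prefer B, take clip from B; A=[drum,quill] B=[node,iron,joint] C=[nail,tube,urn,clip]
Tick 5: prefer A, take drum from A; A=[quill] B=[node,iron,joint] C=[nail,tube,urn,clip,drum]
Tick 6: prefer B, take node from B; A=[quill] B=[iron,joint] C=[nail,tube,urn,clip,drum,node]
Tick 7: prefer A, take quill from A; A=[-] B=[iron,joint] C=[nail,tube,urn,clip,drum,node,quill]

Answer: nail tube urn clip drum node quill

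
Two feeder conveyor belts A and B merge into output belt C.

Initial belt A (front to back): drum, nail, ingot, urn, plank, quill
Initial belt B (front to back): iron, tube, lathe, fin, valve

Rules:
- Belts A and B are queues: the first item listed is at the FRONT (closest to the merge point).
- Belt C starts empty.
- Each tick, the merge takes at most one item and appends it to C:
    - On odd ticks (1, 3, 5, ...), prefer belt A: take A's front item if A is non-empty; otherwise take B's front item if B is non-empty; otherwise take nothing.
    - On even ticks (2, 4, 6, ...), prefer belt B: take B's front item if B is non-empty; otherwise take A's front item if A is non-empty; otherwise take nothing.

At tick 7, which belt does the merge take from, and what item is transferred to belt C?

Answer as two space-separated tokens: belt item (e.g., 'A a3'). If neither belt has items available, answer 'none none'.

Tick 1: prefer A, take drum from A; A=[nail,ingot,urn,plank,quill] B=[iron,tube,lathe,fin,valve] C=[drum]
Tick 2: prefer B, take iron from B; A=[nail,ingot,urn,plank,quill] B=[tube,lathe,fin,valve] C=[drum,iron]
Tick 3: prefer A, take nail from A; A=[ingot,urn,plank,quill] B=[tube,lathe,fin,valve] C=[drum,iron,nail]
Tick 4: prefer B, take tube from B; A=[ingot,urn,plank,quill] B=[lathe,fin,valve] C=[drum,iron,nail,tube]
Tick 5: prefer A, take ingot from A; A=[urn,plank,quill] B=[lathe,fin,valve] C=[drum,iron,nail,tube,ingot]
Tick 6: prefer B, take lathe from B; A=[urn,plank,quill] B=[fin,valve] C=[drum,iron,nail,tube,ingot,lathe]
Tick 7: prefer A, take urn from A; A=[plank,quill] B=[fin,valve] C=[drum,iron,nail,tube,ingot,lathe,urn]

Answer: A urn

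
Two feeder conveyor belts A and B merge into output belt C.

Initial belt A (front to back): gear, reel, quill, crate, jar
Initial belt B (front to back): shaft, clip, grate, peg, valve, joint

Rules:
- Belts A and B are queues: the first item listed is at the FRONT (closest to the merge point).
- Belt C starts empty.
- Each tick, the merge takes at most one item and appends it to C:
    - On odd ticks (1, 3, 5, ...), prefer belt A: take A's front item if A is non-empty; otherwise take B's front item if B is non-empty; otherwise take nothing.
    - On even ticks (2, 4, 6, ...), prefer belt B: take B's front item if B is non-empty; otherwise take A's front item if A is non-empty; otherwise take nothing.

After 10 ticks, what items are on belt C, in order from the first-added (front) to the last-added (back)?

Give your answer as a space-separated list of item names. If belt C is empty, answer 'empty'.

Answer: gear shaft reel clip quill grate crate peg jar valve

Derivation:
Tick 1: prefer A, take gear from A; A=[reel,quill,crate,jar] B=[shaft,clip,grate,peg,valve,joint] C=[gear]
Tick 2: prefer B, take shaft from B; A=[reel,quill,crate,jar] B=[clip,grate,peg,valve,joint] C=[gear,shaft]
Tick 3: prefer A, take reel from A; A=[quill,crate,jar] B=[clip,grate,peg,valve,joint] C=[gear,shaft,reel]
Tick 4: prefer B, take clip from B; A=[quill,crate,jar] B=[grate,peg,valve,joint] C=[gear,shaft,reel,clip]
Tick 5: prefer A, take quill from A; A=[crate,jar] B=[grate,peg,valve,joint] C=[gear,shaft,reel,clip,quill]
Tick 6: prefer B, take grate from B; A=[crate,jar] B=[peg,valve,joint] C=[gear,shaft,reel,clip,quill,grate]
Tick 7: prefer A, take crate from A; A=[jar] B=[peg,valve,joint] C=[gear,shaft,reel,clip,quill,grate,crate]
Tick 8: prefer B, take peg from B; A=[jar] B=[valve,joint] C=[gear,shaft,reel,clip,quill,grate,crate,peg]
Tick 9: prefer A, take jar from A; A=[-] B=[valve,joint] C=[gear,shaft,reel,clip,quill,grate,crate,peg,jar]
Tick 10: prefer B, take valve from B; A=[-] B=[joint] C=[gear,shaft,reel,clip,quill,grate,crate,peg,jar,valve]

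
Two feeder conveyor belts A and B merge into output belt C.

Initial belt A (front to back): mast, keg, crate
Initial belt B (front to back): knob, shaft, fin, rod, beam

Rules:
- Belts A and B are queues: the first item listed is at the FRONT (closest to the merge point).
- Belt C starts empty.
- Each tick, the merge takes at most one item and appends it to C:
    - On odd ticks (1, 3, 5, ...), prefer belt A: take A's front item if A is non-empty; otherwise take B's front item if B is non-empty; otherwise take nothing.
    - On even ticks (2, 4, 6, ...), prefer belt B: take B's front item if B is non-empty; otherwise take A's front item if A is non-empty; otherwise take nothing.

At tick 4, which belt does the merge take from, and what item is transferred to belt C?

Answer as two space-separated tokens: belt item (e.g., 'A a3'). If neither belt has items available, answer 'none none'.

Tick 1: prefer A, take mast from A; A=[keg,crate] B=[knob,shaft,fin,rod,beam] C=[mast]
Tick 2: prefer B, take knob from B; A=[keg,crate] B=[shaft,fin,rod,beam] C=[mast,knob]
Tick 3: prefer A, take keg from A; A=[crate] B=[shaft,fin,rod,beam] C=[mast,knob,keg]
Tick 4: prefer B, take shaft from B; A=[crate] B=[fin,rod,beam] C=[mast,knob,keg,shaft]

Answer: B shaft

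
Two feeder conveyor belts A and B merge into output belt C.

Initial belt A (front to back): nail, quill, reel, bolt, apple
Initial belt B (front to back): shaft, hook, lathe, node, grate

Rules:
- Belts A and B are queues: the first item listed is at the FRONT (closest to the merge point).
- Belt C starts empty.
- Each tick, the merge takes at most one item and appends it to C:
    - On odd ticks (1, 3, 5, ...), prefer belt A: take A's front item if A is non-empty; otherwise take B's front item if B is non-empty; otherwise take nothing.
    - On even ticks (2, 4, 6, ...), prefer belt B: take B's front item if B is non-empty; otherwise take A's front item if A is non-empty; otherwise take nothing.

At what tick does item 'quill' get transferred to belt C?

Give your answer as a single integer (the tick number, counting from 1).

Tick 1: prefer A, take nail from A; A=[quill,reel,bolt,apple] B=[shaft,hook,lathe,node,grate] C=[nail]
Tick 2: prefer B, take shaft from B; A=[quill,reel,bolt,apple] B=[hook,lathe,node,grate] C=[nail,shaft]
Tick 3: prefer A, take quill from A; A=[reel,bolt,apple] B=[hook,lathe,node,grate] C=[nail,shaft,quill]

Answer: 3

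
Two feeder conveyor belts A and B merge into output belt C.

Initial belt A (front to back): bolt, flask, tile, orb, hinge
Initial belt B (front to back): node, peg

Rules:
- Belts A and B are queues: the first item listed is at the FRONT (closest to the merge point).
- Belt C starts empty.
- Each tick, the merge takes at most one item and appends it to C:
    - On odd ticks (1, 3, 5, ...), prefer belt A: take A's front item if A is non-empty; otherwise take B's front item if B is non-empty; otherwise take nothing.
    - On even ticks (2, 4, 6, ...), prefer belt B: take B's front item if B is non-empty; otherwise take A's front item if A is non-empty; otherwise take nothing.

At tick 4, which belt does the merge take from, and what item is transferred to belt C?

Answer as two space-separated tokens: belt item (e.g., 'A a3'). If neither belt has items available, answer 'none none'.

Tick 1: prefer A, take bolt from A; A=[flask,tile,orb,hinge] B=[node,peg] C=[bolt]
Tick 2: prefer B, take node from B; A=[flask,tile,orb,hinge] B=[peg] C=[bolt,node]
Tick 3: prefer A, take flask from A; A=[tile,orb,hinge] B=[peg] C=[bolt,node,flask]
Tick 4: prefer B, take peg from B; A=[tile,orb,hinge] B=[-] C=[bolt,node,flask,peg]

Answer: B peg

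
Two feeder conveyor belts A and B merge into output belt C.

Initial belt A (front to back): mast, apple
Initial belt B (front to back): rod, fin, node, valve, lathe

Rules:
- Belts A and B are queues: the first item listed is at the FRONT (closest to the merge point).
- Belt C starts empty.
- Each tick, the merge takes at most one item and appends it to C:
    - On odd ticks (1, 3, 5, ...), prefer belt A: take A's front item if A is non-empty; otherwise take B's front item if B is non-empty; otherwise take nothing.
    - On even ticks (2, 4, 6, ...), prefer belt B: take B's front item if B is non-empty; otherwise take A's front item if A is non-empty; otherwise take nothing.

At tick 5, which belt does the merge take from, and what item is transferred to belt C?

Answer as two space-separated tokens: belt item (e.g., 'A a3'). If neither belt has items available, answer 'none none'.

Answer: B node

Derivation:
Tick 1: prefer A, take mast from A; A=[apple] B=[rod,fin,node,valve,lathe] C=[mast]
Tick 2: prefer B, take rod from B; A=[apple] B=[fin,node,valve,lathe] C=[mast,rod]
Tick 3: prefer A, take apple from A; A=[-] B=[fin,node,valve,lathe] C=[mast,rod,apple]
Tick 4: prefer B, take fin from B; A=[-] B=[node,valve,lathe] C=[mast,rod,apple,fin]
Tick 5: prefer A, take node from B; A=[-] B=[valve,lathe] C=[mast,rod,apple,fin,node]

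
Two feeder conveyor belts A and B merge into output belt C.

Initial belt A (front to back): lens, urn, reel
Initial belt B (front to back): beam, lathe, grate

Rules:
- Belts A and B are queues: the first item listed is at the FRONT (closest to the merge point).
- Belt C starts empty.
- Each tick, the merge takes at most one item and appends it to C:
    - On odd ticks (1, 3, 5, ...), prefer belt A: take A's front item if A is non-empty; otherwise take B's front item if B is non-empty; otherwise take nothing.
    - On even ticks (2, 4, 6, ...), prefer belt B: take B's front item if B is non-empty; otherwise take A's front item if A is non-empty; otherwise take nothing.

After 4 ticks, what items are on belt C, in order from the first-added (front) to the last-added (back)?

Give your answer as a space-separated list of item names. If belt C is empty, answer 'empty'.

Answer: lens beam urn lathe

Derivation:
Tick 1: prefer A, take lens from A; A=[urn,reel] B=[beam,lathe,grate] C=[lens]
Tick 2: prefer B, take beam from B; A=[urn,reel] B=[lathe,grate] C=[lens,beam]
Tick 3: prefer A, take urn from A; A=[reel] B=[lathe,grate] C=[lens,beam,urn]
Tick 4: prefer B, take lathe from B; A=[reel] B=[grate] C=[lens,beam,urn,lathe]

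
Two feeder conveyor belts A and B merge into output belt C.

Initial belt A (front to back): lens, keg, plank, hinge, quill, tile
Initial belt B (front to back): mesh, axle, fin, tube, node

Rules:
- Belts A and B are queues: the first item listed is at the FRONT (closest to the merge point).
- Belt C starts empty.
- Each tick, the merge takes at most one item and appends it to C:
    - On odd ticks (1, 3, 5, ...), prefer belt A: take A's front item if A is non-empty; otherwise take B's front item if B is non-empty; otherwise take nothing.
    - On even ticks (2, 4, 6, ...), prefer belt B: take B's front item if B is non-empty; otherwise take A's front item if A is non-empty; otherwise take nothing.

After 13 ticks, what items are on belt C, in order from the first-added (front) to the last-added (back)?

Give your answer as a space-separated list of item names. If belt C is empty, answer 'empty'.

Answer: lens mesh keg axle plank fin hinge tube quill node tile

Derivation:
Tick 1: prefer A, take lens from A; A=[keg,plank,hinge,quill,tile] B=[mesh,axle,fin,tube,node] C=[lens]
Tick 2: prefer B, take mesh from B; A=[keg,plank,hinge,quill,tile] B=[axle,fin,tube,node] C=[lens,mesh]
Tick 3: prefer A, take keg from A; A=[plank,hinge,quill,tile] B=[axle,fin,tube,node] C=[lens,mesh,keg]
Tick 4: prefer B, take axle from B; A=[plank,hinge,quill,tile] B=[fin,tube,node] C=[lens,mesh,keg,axle]
Tick 5: prefer A, take plank from A; A=[hinge,quill,tile] B=[fin,tube,node] C=[lens,mesh,keg,axle,plank]
Tick 6: prefer B, take fin from B; A=[hinge,quill,tile] B=[tube,node] C=[lens,mesh,keg,axle,plank,fin]
Tick 7: prefer A, take hinge from A; A=[quill,tile] B=[tube,node] C=[lens,mesh,keg,axle,plank,fin,hinge]
Tick 8: prefer B, take tube from B; A=[quill,tile] B=[node] C=[lens,mesh,keg,axle,plank,fin,hinge,tube]
Tick 9: prefer A, take quill from A; A=[tile] B=[node] C=[lens,mesh,keg,axle,plank,fin,hinge,tube,quill]
Tick 10: prefer B, take node from B; A=[tile] B=[-] C=[lens,mesh,keg,axle,plank,fin,hinge,tube,quill,node]
Tick 11: prefer A, take tile from A; A=[-] B=[-] C=[lens,mesh,keg,axle,plank,fin,hinge,tube,quill,node,tile]
Tick 12: prefer B, both empty, nothing taken; A=[-] B=[-] C=[lens,mesh,keg,axle,plank,fin,hinge,tube,quill,node,tile]
Tick 13: prefer A, both empty, nothing taken; A=[-] B=[-] C=[lens,mesh,keg,axle,plank,fin,hinge,tube,quill,node,tile]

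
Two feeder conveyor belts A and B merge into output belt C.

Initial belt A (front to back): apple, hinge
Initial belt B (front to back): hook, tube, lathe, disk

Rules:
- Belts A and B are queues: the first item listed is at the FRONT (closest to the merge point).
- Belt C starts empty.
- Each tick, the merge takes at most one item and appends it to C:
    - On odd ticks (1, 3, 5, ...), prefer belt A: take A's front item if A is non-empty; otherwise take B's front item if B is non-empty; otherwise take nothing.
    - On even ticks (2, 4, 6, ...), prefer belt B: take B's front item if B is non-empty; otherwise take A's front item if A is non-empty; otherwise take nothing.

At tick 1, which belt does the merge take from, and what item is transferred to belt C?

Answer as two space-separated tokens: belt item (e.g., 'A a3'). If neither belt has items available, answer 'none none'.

Answer: A apple

Derivation:
Tick 1: prefer A, take apple from A; A=[hinge] B=[hook,tube,lathe,disk] C=[apple]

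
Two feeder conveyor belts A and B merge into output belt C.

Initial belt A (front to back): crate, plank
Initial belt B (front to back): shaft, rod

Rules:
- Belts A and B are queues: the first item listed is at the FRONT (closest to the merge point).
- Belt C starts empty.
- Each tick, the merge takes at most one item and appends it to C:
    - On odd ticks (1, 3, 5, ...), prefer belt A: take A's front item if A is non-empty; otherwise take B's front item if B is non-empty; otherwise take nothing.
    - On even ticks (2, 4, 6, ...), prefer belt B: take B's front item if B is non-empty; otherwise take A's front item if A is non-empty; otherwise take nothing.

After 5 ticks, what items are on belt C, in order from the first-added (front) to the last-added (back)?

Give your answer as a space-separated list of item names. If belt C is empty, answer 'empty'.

Answer: crate shaft plank rod

Derivation:
Tick 1: prefer A, take crate from A; A=[plank] B=[shaft,rod] C=[crate]
Tick 2: prefer B, take shaft from B; A=[plank] B=[rod] C=[crate,shaft]
Tick 3: prefer A, take plank from A; A=[-] B=[rod] C=[crate,shaft,plank]
Tick 4: prefer B, take rod from B; A=[-] B=[-] C=[crate,shaft,plank,rod]
Tick 5: prefer A, both empty, nothing taken; A=[-] B=[-] C=[crate,shaft,plank,rod]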